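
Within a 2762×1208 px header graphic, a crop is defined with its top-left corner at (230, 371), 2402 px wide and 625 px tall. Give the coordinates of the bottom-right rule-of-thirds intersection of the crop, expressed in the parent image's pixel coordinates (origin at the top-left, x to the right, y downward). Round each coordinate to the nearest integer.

(1831, 788)

One third of the crop width 2402 is 800.67 px.
One third of the crop height 625 is 208.33 px.
The bottom-right point is two-thirds across and two-thirds down within the crop:
x = 230 + 2 × 800.67 ≈ 1831; y = 371 + 2 × 208.33 ≈ 788.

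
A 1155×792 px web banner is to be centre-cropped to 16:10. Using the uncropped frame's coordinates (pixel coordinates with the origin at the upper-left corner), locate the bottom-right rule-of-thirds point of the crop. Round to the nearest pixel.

1155/792 < 16/10, so the 16:10 crop keeps the full width 1155 and trims height to 1155 × 10/16 = 721.88 px.
Top offset = (792 − 721.88)/2 = 35.06 px; left offset = 0.
Bottom-right is two-thirds across and two-thirds down within the crop:
x = 0.00 + 2 × 1155.00/3 ≈ 770; y = 35.06 + 2 × 721.88/3 ≈ 516.

x = 770 px, y = 516 px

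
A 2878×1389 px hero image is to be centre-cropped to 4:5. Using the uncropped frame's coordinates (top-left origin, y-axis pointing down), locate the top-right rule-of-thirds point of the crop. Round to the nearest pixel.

2878/1389 > 4/5, so the 4:5 crop keeps the full height 1389 and trims width to 1389 × 4/5 = 1111.20 px.
Left offset = (2878 − 1111.20)/2 = 883.40 px; top offset = 0.
Top-right is two-thirds across and one-third down within the crop:
x = 883.40 + 2 × 1111.20/3 ≈ 1624; y = 0.00 + 1 × 1389.00/3 ≈ 463.

x = 1624 px, y = 463 px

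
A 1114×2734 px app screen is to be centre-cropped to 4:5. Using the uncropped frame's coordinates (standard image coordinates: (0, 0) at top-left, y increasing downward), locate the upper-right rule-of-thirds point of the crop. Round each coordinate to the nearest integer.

x = 743 px, y = 1135 px

1114/2734 < 4/5, so the 4:5 crop keeps the full width 1114 and trims height to 1114 × 5/4 = 1392.50 px.
Top offset = (2734 − 1392.50)/2 = 670.75 px; left offset = 0.
Upper-right is two-thirds across and one-third down within the crop:
x = 0.00 + 2 × 1114.00/3 ≈ 743; y = 670.75 + 1 × 1392.50/3 ≈ 1135.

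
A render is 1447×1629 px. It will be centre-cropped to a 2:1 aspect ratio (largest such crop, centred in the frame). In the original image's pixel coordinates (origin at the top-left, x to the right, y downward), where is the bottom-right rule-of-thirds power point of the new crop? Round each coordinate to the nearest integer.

x = 965 px, y = 935 px

1447/1629 < 2/1, so the 2:1 crop keeps the full width 1447 and trims height to 1447 × 1/2 = 723.50 px.
Top offset = (1629 − 723.50)/2 = 452.75 px; left offset = 0.
Bottom-right is two-thirds across and two-thirds down within the crop:
x = 0.00 + 2 × 1447.00/3 ≈ 965; y = 452.75 + 2 × 723.50/3 ≈ 935.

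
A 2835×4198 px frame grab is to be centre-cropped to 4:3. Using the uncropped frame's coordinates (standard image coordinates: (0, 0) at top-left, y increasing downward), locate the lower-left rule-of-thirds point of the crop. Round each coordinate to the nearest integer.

x = 945 px, y = 2453 px

2835/4198 < 4/3, so the 4:3 crop keeps the full width 2835 and trims height to 2835 × 3/4 = 2126.25 px.
Top offset = (4198 − 2126.25)/2 = 1035.88 px; left offset = 0.
Lower-left is one-third across and two-thirds down within the crop:
x = 0.00 + 1 × 2835.00/3 ≈ 945; y = 1035.88 + 2 × 2126.25/3 ≈ 2453.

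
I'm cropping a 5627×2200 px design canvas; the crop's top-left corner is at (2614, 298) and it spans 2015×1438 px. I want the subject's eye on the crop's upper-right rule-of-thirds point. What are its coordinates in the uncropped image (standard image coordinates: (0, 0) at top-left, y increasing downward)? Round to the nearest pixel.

One third of the crop width 2015 is 671.67 px.
One third of the crop height 1438 is 479.33 px.
The upper-right point is two-thirds across and one-third down within the crop:
x = 2614 + 2 × 671.67 ≈ 3957; y = 298 + 1 × 479.33 ≈ 777.

(3957, 777)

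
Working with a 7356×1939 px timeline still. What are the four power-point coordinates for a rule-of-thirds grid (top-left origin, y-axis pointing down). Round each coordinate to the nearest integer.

(2452, 646), (4904, 646), (2452, 1293), (4904, 1293)

One third of 7356 is 2452; one third of 1939 is 646.33.
Vertical third lines at x = 2452 and x = 4904; horizontal third lines at y = 646 and y = 1293.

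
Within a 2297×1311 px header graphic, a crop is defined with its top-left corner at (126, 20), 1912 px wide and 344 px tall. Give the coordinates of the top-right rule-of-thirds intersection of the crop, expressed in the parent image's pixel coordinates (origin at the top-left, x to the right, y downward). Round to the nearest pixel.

One third of the crop width 1912 is 637.33 px.
One third of the crop height 344 is 114.67 px.
The top-right point is two-thirds across and one-third down within the crop:
x = 126 + 2 × 637.33 ≈ 1401; y = 20 + 1 × 114.67 ≈ 135.

x = 1401 px, y = 135 px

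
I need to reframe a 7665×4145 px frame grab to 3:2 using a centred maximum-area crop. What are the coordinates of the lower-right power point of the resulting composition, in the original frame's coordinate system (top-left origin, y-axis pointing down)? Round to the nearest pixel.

x = 4869 px, y = 2763 px

7665/4145 > 3/2, so the 3:2 crop keeps the full height 4145 and trims width to 4145 × 3/2 = 6217.50 px.
Left offset = (7665 − 6217.50)/2 = 723.75 px; top offset = 0.
Lower-right is two-thirds across and two-thirds down within the crop:
x = 723.75 + 2 × 6217.50/3 ≈ 4869; y = 0.00 + 2 × 4145.00/3 ≈ 2763.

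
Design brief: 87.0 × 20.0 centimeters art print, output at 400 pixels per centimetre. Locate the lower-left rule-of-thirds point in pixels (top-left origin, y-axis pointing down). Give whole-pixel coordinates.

In pixels the canvas is 87.0 × 400 = 34800 wide and 20.0 × 400 = 8000 tall.
The lower-left point is one-third across and two-thirds down:
x = 1 × 34800/3 ≈ 11600; y = 2 × 8000/3 ≈ 5333.

(11600, 5333)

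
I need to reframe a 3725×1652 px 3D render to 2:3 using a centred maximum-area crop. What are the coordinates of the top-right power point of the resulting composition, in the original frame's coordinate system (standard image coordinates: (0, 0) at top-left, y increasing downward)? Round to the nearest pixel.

3725/1652 > 2/3, so the 2:3 crop keeps the full height 1652 and trims width to 1652 × 2/3 = 1101.33 px.
Left offset = (3725 − 1101.33)/2 = 1311.83 px; top offset = 0.
Top-right is two-thirds across and one-third down within the crop:
x = 1311.83 + 2 × 1101.33/3 ≈ 2046; y = 0.00 + 1 × 1652.00/3 ≈ 551.

x = 2046 px, y = 551 px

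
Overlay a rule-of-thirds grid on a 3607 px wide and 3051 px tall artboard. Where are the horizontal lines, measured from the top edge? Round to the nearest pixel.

3051 / 3 = 1017, so the horizontal lines sit at one and two thirds of 3051.

1017 px and 2034 px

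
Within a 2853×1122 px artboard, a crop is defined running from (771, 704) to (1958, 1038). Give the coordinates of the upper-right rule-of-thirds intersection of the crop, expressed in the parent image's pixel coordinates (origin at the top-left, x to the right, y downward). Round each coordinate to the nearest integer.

Crop width = 1958 − 771 = 1187 px; one third is 395.67 px.
Crop height = 1038 − 704 = 334 px; one third is 111.33 px.
The upper-right point is two-thirds across and one-third down within the crop:
x = 771 + 2 × 395.67 ≈ 1562; y = 704 + 1 × 111.33 ≈ 815.

(1562, 815)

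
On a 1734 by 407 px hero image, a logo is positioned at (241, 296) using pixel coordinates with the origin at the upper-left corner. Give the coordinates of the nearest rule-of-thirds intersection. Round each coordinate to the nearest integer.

x = 578 px, y = 271 px

Third lines: x ∈ {578, 1156}, y ∈ {136, 271}.
241 is closer to x = 578; 296 is closer to y = 271.
So the nearest intersection is the lower-left power point.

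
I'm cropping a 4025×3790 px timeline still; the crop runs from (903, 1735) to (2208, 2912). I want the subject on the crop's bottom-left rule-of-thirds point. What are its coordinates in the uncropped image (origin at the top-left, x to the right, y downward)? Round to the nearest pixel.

(1338, 2520)

Crop width = 2208 − 903 = 1305 px; one third is 435.00 px.
Crop height = 2912 − 1735 = 1177 px; one third is 392.33 px.
The bottom-left point is one-third across and two-thirds down within the crop:
x = 903 + 1 × 435.00 ≈ 1338; y = 1735 + 2 × 392.33 ≈ 2520.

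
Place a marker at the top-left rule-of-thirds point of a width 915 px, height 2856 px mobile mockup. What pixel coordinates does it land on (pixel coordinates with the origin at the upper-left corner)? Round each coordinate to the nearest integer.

The top-left point sits one-third of the way across and one-third of the way down.
x = 1 × 915/3 ≈ 305; y = 1 × 2856/3 ≈ 952.

(305, 952)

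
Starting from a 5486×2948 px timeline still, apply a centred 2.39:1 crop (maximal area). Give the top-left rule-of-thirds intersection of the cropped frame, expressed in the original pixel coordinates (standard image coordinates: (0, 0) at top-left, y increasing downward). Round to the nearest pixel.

(1829, 1091)

5486/2948 < 2.39/1, so the 2.39:1 crop keeps the full width 5486 and trims height to 5486 × 1/2.39 = 2295.40 px.
Top offset = (2948 − 2295.40)/2 = 326.30 px; left offset = 0.
Top-left is one-third across and one-third down within the crop:
x = 0.00 + 1 × 5486.00/3 ≈ 1829; y = 326.30 + 1 × 2295.40/3 ≈ 1091.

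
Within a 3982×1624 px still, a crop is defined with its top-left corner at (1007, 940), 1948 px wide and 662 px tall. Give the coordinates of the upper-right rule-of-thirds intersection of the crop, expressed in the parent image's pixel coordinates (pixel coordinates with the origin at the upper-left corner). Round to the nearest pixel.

x = 2306 px, y = 1161 px

One third of the crop width 1948 is 649.33 px.
One third of the crop height 662 is 220.67 px.
The upper-right point is two-thirds across and one-third down within the crop:
x = 1007 + 2 × 649.33 ≈ 2306; y = 940 + 1 × 220.67 ≈ 1161.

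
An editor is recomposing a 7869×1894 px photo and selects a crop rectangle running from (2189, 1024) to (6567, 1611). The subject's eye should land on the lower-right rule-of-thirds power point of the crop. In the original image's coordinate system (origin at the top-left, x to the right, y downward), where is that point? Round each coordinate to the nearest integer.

Crop width = 6567 − 2189 = 4378 px; one third is 1459.33 px.
Crop height = 1611 − 1024 = 587 px; one third is 195.67 px.
The lower-right point is two-thirds across and two-thirds down within the crop:
x = 2189 + 2 × 1459.33 ≈ 5108; y = 1024 + 2 × 195.67 ≈ 1415.

(5108, 1415)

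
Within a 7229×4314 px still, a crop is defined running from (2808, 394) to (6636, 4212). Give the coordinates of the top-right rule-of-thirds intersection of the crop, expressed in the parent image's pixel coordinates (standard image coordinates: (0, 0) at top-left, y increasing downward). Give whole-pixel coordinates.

(5360, 1667)

Crop width = 6636 − 2808 = 3828 px; one third is 1276.00 px.
Crop height = 4212 − 394 = 3818 px; one third is 1272.67 px.
The top-right point is two-thirds across and one-third down within the crop:
x = 2808 + 2 × 1276.00 ≈ 5360; y = 394 + 1 × 1272.67 ≈ 1667.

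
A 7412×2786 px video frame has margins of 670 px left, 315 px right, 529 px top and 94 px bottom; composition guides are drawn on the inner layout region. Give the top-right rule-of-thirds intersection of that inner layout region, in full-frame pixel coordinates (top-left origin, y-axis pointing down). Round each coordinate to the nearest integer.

Content width = 7412 − 670 − 315 = 6427 px; content height = 2786 − 529 − 94 = 2163 px.
Top-right is two-thirds across and one-third down within the inner layout region.
x = 670 + 2 × 6427/3 = 670 + 4284.67 ≈ 4955
y = 529 + 1 × 2163/3 = 529 + 721.00 ≈ 1250

(4955, 1250)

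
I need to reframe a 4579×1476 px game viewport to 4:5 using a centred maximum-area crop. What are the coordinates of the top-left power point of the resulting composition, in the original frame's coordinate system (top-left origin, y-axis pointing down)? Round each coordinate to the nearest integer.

(2093, 492)

4579/1476 > 4/5, so the 4:5 crop keeps the full height 1476 and trims width to 1476 × 4/5 = 1180.80 px.
Left offset = (4579 − 1180.80)/2 = 1699.10 px; top offset = 0.
Top-left is one-third across and one-third down within the crop:
x = 1699.10 + 1 × 1180.80/3 ≈ 2093; y = 0.00 + 1 × 1476.00/3 ≈ 492.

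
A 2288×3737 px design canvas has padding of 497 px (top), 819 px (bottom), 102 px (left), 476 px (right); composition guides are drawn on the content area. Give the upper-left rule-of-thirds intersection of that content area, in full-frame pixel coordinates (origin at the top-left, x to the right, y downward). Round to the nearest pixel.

x = 672 px, y = 1304 px

Content width = 2288 − 102 − 476 = 1710 px; content height = 3737 − 497 − 819 = 2421 px.
Upper-left is one-third across and one-third down within the content area.
x = 102 + 1 × 1710/3 = 102 + 570.00 ≈ 672
y = 497 + 1 × 2421/3 = 497 + 807.00 ≈ 1304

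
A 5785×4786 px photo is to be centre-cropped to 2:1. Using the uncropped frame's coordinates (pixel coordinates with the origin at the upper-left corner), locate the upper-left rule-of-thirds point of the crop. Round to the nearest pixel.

5785/4786 < 2/1, so the 2:1 crop keeps the full width 5785 and trims height to 5785 × 1/2 = 2892.50 px.
Top offset = (4786 − 2892.50)/2 = 946.75 px; left offset = 0.
Upper-left is one-third across and one-third down within the crop:
x = 0.00 + 1 × 5785.00/3 ≈ 1928; y = 946.75 + 1 × 2892.50/3 ≈ 1911.

(1928, 1911)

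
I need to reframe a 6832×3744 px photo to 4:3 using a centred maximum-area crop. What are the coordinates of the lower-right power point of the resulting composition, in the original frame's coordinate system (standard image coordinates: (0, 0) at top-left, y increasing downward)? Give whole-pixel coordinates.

6832/3744 > 4/3, so the 4:3 crop keeps the full height 3744 and trims width to 3744 × 4/3 = 4992.00 px.
Left offset = (6832 − 4992.00)/2 = 920.00 px; top offset = 0.
Lower-right is two-thirds across and two-thirds down within the crop:
x = 920.00 + 2 × 4992.00/3 ≈ 4248; y = 0.00 + 2 × 3744.00/3 ≈ 2496.

(4248, 2496)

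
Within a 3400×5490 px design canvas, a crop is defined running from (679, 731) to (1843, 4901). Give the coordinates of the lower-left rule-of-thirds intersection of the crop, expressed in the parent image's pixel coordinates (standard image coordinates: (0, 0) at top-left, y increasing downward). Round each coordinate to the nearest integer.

x = 1067 px, y = 3511 px

Crop width = 1843 − 679 = 1164 px; one third is 388.00 px.
Crop height = 4901 − 731 = 4170 px; one third is 1390.00 px.
The lower-left point is one-third across and two-thirds down within the crop:
x = 679 + 1 × 388.00 ≈ 1067; y = 731 + 2 × 1390.00 ≈ 3511.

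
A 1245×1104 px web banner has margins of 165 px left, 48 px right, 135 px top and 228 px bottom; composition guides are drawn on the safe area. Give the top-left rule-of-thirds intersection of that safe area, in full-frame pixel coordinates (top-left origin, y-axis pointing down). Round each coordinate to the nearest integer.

x = 509 px, y = 382 px

Content width = 1245 − 165 − 48 = 1032 px; content height = 1104 − 135 − 228 = 741 px.
Top-left is one-third across and one-third down within the safe area.
x = 165 + 1 × 1032/3 = 165 + 344.00 ≈ 509
y = 135 + 1 × 741/3 = 135 + 247.00 ≈ 382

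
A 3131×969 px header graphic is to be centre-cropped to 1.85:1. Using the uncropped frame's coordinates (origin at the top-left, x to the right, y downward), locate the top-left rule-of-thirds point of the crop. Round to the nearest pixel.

x = 1267 px, y = 323 px

3131/969 > 1.85/1, so the 1.85:1 crop keeps the full height 969 and trims width to 969 × 1.85/1 = 1792.65 px.
Left offset = (3131 − 1792.65)/2 = 669.17 px; top offset = 0.
Top-left is one-third across and one-third down within the crop:
x = 669.17 + 1 × 1792.65/3 ≈ 1267; y = 0.00 + 1 × 969.00/3 ≈ 323.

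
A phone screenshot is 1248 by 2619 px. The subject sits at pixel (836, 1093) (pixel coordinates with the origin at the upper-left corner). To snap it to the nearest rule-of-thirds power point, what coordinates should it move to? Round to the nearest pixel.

(832, 873)

Third lines: x ∈ {416, 832}, y ∈ {873, 1746}.
836 is closer to x = 832; 1093 is closer to y = 873.
So the nearest intersection is the upper-right power point.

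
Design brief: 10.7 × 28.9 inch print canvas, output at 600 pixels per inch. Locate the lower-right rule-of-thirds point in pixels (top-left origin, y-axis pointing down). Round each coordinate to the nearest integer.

(4280, 11560)

In pixels the canvas is 10.7 × 600 = 6420 wide and 28.9 × 600 = 17340 tall.
The lower-right point is two-thirds across and two-thirds down:
x = 2 × 6420/3 ≈ 4280; y = 2 × 17340/3 ≈ 11560.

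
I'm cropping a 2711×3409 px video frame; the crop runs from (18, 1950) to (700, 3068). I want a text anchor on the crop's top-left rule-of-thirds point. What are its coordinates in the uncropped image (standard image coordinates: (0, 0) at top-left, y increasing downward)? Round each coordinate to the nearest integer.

x = 245 px, y = 2323 px

Crop width = 700 − 18 = 682 px; one third is 227.33 px.
Crop height = 3068 − 1950 = 1118 px; one third is 372.67 px.
The top-left point is one-third across and one-third down within the crop:
x = 18 + 1 × 227.33 ≈ 245; y = 1950 + 1 × 372.67 ≈ 2323.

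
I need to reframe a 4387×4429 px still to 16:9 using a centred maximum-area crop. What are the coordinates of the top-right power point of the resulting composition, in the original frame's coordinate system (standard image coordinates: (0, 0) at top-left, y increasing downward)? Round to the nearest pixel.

x = 2925 px, y = 1803 px

4387/4429 < 16/9, so the 16:9 crop keeps the full width 4387 and trims height to 4387 × 9/16 = 2467.69 px.
Top offset = (4429 − 2467.69)/2 = 980.66 px; left offset = 0.
Top-right is two-thirds across and one-third down within the crop:
x = 0.00 + 2 × 4387.00/3 ≈ 2925; y = 980.66 + 1 × 2467.69/3 ≈ 1803.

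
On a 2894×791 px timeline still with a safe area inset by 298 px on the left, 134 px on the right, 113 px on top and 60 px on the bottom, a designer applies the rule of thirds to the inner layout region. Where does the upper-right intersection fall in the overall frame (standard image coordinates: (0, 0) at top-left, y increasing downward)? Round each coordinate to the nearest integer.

(1939, 319)

Content width = 2894 − 298 − 134 = 2462 px; content height = 791 − 113 − 60 = 618 px.
Upper-right is two-thirds across and one-third down within the inner layout region.
x = 298 + 2 × 2462/3 = 298 + 1641.33 ≈ 1939
y = 113 + 1 × 618/3 = 113 + 206.00 ≈ 319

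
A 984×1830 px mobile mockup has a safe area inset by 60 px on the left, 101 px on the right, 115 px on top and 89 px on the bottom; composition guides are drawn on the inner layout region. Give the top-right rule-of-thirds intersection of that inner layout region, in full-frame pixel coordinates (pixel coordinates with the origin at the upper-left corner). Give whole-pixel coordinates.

(609, 657)

Content width = 984 − 60 − 101 = 823 px; content height = 1830 − 115 − 89 = 1626 px.
Top-right is two-thirds across and one-third down within the inner layout region.
x = 60 + 2 × 823/3 = 60 + 548.67 ≈ 609
y = 115 + 1 × 1626/3 = 115 + 542.00 ≈ 657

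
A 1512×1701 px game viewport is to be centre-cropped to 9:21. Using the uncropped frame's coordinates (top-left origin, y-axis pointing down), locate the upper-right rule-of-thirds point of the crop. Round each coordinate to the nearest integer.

1512/1701 > 9/21, so the 9:21 crop keeps the full height 1701 and trims width to 1701 × 9/21 = 729.00 px.
Left offset = (1512 − 729.00)/2 = 391.50 px; top offset = 0.
Upper-right is two-thirds across and one-third down within the crop:
x = 391.50 + 2 × 729.00/3 ≈ 878; y = 0.00 + 1 × 1701.00/3 ≈ 567.

x = 878 px, y = 567 px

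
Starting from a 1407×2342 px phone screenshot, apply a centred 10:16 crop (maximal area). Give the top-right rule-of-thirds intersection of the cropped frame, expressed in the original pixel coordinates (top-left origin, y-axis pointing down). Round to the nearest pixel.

(938, 796)

1407/2342 < 10/16, so the 10:16 crop keeps the full width 1407 and trims height to 1407 × 16/10 = 2251.20 px.
Top offset = (2342 − 2251.20)/2 = 45.40 px; left offset = 0.
Top-right is two-thirds across and one-third down within the crop:
x = 0.00 + 2 × 1407.00/3 ≈ 938; y = 45.40 + 1 × 2251.20/3 ≈ 796.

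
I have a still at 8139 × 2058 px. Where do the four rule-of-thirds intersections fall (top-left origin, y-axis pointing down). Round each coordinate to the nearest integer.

One third of 8139 is 2713; one third of 2058 is 686.
Vertical third lines at x = 2713 and x = 5426; horizontal third lines at y = 686 and y = 1372.

(2713, 686), (5426, 686), (2713, 1372), (5426, 1372)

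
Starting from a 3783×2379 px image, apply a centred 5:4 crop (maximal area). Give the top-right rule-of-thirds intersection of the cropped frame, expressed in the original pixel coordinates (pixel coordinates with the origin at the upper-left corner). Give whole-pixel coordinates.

x = 2387 px, y = 793 px

3783/2379 > 5/4, so the 5:4 crop keeps the full height 2379 and trims width to 2379 × 5/4 = 2973.75 px.
Left offset = (3783 − 2973.75)/2 = 404.62 px; top offset = 0.
Top-right is two-thirds across and one-third down within the crop:
x = 404.62 + 2 × 2973.75/3 ≈ 2387; y = 0.00 + 1 × 2379.00/3 ≈ 793.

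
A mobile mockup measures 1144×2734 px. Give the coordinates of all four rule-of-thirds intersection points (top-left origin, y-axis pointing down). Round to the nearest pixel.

(381, 911), (763, 911), (381, 1823), (763, 1823)

One third of 1144 is 381.33; one third of 2734 is 911.33.
Vertical third lines at x = 381 and x = 763; horizontal third lines at y = 911 and y = 1823.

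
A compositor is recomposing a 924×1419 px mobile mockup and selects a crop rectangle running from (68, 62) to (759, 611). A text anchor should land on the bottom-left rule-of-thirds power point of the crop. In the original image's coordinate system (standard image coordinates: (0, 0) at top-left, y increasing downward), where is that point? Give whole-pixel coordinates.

x = 298 px, y = 428 px

Crop width = 759 − 68 = 691 px; one third is 230.33 px.
Crop height = 611 − 62 = 549 px; one third is 183.00 px.
The bottom-left point is one-third across and two-thirds down within the crop:
x = 68 + 1 × 230.33 ≈ 298; y = 62 + 2 × 183.00 ≈ 428.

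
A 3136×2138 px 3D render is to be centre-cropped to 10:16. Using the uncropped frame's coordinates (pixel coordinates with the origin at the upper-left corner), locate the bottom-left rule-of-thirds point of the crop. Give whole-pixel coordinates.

3136/2138 > 10/16, so the 10:16 crop keeps the full height 2138 and trims width to 2138 × 10/16 = 1336.25 px.
Left offset = (3136 − 1336.25)/2 = 899.88 px; top offset = 0.
Bottom-left is one-third across and two-thirds down within the crop:
x = 899.88 + 1 × 1336.25/3 ≈ 1345; y = 0.00 + 2 × 2138.00/3 ≈ 1425.

x = 1345 px, y = 1425 px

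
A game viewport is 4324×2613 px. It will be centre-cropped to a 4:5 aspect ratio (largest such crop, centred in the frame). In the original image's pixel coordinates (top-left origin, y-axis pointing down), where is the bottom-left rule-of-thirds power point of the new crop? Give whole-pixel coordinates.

(1814, 1742)

4324/2613 > 4/5, so the 4:5 crop keeps the full height 2613 and trims width to 2613 × 4/5 = 2090.40 px.
Left offset = (4324 − 2090.40)/2 = 1116.80 px; top offset = 0.
Bottom-left is one-third across and two-thirds down within the crop:
x = 1116.80 + 1 × 2090.40/3 ≈ 1814; y = 0.00 + 2 × 2613.00/3 ≈ 1742.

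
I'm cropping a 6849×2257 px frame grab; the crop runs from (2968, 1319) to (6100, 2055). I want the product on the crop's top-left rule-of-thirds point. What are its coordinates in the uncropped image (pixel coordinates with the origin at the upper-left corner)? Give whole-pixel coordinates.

x = 4012 px, y = 1564 px

Crop width = 6100 − 2968 = 3132 px; one third is 1044.00 px.
Crop height = 2055 − 1319 = 736 px; one third is 245.33 px.
The top-left point is one-third across and one-third down within the crop:
x = 2968 + 1 × 1044.00 ≈ 4012; y = 1319 + 1 × 245.33 ≈ 1564.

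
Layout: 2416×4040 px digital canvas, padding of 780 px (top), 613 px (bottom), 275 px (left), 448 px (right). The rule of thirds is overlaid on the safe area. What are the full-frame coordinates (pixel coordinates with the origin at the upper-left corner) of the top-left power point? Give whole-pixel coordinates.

Content width = 2416 − 275 − 448 = 1693 px; content height = 4040 − 780 − 613 = 2647 px.
Top-left is one-third across and one-third down within the safe area.
x = 275 + 1 × 1693/3 = 275 + 564.33 ≈ 839
y = 780 + 1 × 2647/3 = 780 + 882.33 ≈ 1662

x = 839 px, y = 1662 px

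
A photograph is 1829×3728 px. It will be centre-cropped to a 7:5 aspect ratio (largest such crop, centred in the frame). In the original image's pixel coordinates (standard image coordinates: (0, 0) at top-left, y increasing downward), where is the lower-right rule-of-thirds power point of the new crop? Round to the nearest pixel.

x = 1219 px, y = 2082 px

1829/3728 < 7/5, so the 7:5 crop keeps the full width 1829 and trims height to 1829 × 5/7 = 1306.43 px.
Top offset = (3728 − 1306.43)/2 = 1210.79 px; left offset = 0.
Lower-right is two-thirds across and two-thirds down within the crop:
x = 0.00 + 2 × 1829.00/3 ≈ 1219; y = 1210.79 + 2 × 1306.43/3 ≈ 2082.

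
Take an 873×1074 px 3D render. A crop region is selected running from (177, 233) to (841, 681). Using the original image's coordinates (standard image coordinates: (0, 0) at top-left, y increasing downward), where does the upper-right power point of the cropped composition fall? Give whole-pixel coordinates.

Crop width = 841 − 177 = 664 px; one third is 221.33 px.
Crop height = 681 − 233 = 448 px; one third is 149.33 px.
The upper-right point is two-thirds across and one-third down within the crop:
x = 177 + 2 × 221.33 ≈ 620; y = 233 + 1 × 149.33 ≈ 382.

(620, 382)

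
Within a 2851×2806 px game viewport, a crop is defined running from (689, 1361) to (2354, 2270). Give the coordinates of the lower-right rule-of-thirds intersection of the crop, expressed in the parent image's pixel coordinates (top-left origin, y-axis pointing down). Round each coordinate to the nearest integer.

Crop width = 2354 − 689 = 1665 px; one third is 555.00 px.
Crop height = 2270 − 1361 = 909 px; one third is 303.00 px.
The lower-right point is two-thirds across and two-thirds down within the crop:
x = 689 + 2 × 555.00 ≈ 1799; y = 1361 + 2 × 303.00 ≈ 1967.

x = 1799 px, y = 1967 px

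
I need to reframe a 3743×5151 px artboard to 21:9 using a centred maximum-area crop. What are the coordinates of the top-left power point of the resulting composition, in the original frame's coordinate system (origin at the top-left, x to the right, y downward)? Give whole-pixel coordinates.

3743/5151 < 21/9, so the 21:9 crop keeps the full width 3743 and trims height to 3743 × 9/21 = 1604.14 px.
Top offset = (5151 − 1604.14)/2 = 1773.43 px; left offset = 0.
Top-left is one-third across and one-third down within the crop:
x = 0.00 + 1 × 3743.00/3 ≈ 1248; y = 1773.43 + 1 × 1604.14/3 ≈ 2308.

(1248, 2308)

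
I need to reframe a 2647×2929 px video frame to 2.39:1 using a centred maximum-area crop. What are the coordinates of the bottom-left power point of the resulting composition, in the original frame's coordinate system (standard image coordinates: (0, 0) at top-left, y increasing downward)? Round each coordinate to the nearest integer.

(882, 1649)

2647/2929 < 2.39/1, so the 2.39:1 crop keeps the full width 2647 and trims height to 2647 × 1/2.39 = 1107.53 px.
Top offset = (2929 − 1107.53)/2 = 910.73 px; left offset = 0.
Bottom-left is one-third across and two-thirds down within the crop:
x = 0.00 + 1 × 2647.00/3 ≈ 882; y = 910.73 + 2 × 1107.53/3 ≈ 1649.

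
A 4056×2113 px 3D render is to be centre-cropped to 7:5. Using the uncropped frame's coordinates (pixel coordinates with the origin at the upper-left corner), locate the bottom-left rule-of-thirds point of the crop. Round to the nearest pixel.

4056/2113 > 7/5, so the 7:5 crop keeps the full height 2113 and trims width to 2113 × 7/5 = 2958.20 px.
Left offset = (4056 − 2958.20)/2 = 548.90 px; top offset = 0.
Bottom-left is one-third across and two-thirds down within the crop:
x = 548.90 + 1 × 2958.20/3 ≈ 1535; y = 0.00 + 2 × 2113.00/3 ≈ 1409.

(1535, 1409)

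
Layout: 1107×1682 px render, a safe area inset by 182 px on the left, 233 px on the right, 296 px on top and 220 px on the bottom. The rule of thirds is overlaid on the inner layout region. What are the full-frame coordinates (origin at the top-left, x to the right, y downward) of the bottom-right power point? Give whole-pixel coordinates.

x = 643 px, y = 1073 px

Content width = 1107 − 182 − 233 = 692 px; content height = 1682 − 296 − 220 = 1166 px.
Bottom-right is two-thirds across and two-thirds down within the inner layout region.
x = 182 + 2 × 692/3 = 182 + 461.33 ≈ 643
y = 296 + 2 × 1166/3 = 296 + 777.33 ≈ 1073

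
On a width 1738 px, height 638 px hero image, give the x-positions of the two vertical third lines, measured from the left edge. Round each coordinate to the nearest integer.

579 px and 1159 px

1738 / 3 = 579.33, so the vertical lines sit at one and two thirds of 1738.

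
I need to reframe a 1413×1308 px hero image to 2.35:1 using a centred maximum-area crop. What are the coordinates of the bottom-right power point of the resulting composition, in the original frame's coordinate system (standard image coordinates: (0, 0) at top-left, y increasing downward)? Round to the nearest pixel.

(942, 754)

1413/1308 < 2.35/1, so the 2.35:1 crop keeps the full width 1413 and trims height to 1413 × 1/2.35 = 601.28 px.
Top offset = (1308 − 601.28)/2 = 353.36 px; left offset = 0.
Bottom-right is two-thirds across and two-thirds down within the crop:
x = 0.00 + 2 × 1413.00/3 ≈ 942; y = 353.36 + 2 × 601.28/3 ≈ 754.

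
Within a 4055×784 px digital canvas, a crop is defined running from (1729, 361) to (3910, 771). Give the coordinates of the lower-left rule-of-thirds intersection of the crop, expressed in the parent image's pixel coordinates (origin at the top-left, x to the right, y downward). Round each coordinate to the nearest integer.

x = 2456 px, y = 634 px

Crop width = 3910 − 1729 = 2181 px; one third is 727.00 px.
Crop height = 771 − 361 = 410 px; one third is 136.67 px.
The lower-left point is one-third across and two-thirds down within the crop:
x = 1729 + 1 × 727.00 ≈ 2456; y = 361 + 2 × 136.67 ≈ 634.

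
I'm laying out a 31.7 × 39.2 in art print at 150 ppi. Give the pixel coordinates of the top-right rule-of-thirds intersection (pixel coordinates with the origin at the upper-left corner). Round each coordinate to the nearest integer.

In pixels the canvas is 31.7 × 150 = 4755 wide and 39.2 × 150 = 5880 tall.
The top-right point is two-thirds across and one-third down:
x = 2 × 4755/3 ≈ 3170; y = 1 × 5880/3 ≈ 1960.

(3170, 1960)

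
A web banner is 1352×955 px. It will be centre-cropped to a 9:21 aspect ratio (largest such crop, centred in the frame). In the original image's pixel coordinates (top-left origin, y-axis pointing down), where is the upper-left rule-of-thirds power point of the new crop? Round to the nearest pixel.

1352/955 > 9/21, so the 9:21 crop keeps the full height 955 and trims width to 955 × 9/21 = 409.29 px.
Left offset = (1352 − 409.29)/2 = 471.36 px; top offset = 0.
Upper-left is one-third across and one-third down within the crop:
x = 471.36 + 1 × 409.29/3 ≈ 608; y = 0.00 + 1 × 955.00/3 ≈ 318.

x = 608 px, y = 318 px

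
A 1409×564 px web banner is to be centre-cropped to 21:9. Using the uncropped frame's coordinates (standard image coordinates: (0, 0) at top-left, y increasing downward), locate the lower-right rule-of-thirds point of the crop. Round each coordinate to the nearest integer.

1409/564 > 21/9, so the 21:9 crop keeps the full height 564 and trims width to 564 × 21/9 = 1316.00 px.
Left offset = (1409 − 1316.00)/2 = 46.50 px; top offset = 0.
Lower-right is two-thirds across and two-thirds down within the crop:
x = 46.50 + 2 × 1316.00/3 ≈ 924; y = 0.00 + 2 × 564.00/3 ≈ 376.

(924, 376)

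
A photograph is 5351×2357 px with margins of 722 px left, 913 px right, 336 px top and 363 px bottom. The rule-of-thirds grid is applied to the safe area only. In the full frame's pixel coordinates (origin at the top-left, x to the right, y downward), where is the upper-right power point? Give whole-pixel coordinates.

Content width = 5351 − 722 − 913 = 3716 px; content height = 2357 − 336 − 363 = 1658 px.
Upper-right is two-thirds across and one-third down within the safe area.
x = 722 + 2 × 3716/3 = 722 + 2477.33 ≈ 3199
y = 336 + 1 × 1658/3 = 336 + 552.67 ≈ 889

(3199, 889)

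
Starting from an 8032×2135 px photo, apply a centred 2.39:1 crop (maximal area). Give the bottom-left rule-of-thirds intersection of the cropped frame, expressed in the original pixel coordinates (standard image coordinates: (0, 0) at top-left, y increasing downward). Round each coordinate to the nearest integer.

(3166, 1423)

8032/2135 > 2.39/1, so the 2.39:1 crop keeps the full height 2135 and trims width to 2135 × 2.39/1 = 5102.65 px.
Left offset = (8032 − 5102.65)/2 = 1464.67 px; top offset = 0.
Bottom-left is one-third across and two-thirds down within the crop:
x = 1464.67 + 1 × 5102.65/3 ≈ 3166; y = 0.00 + 2 × 2135.00/3 ≈ 1423.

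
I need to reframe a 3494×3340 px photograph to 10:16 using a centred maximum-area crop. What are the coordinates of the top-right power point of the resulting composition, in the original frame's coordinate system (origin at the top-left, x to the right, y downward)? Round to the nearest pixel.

(2095, 1113)

3494/3340 > 10/16, so the 10:16 crop keeps the full height 3340 and trims width to 3340 × 10/16 = 2087.50 px.
Left offset = (3494 − 2087.50)/2 = 703.25 px; top offset = 0.
Top-right is two-thirds across and one-third down within the crop:
x = 703.25 + 2 × 2087.50/3 ≈ 2095; y = 0.00 + 1 × 3340.00/3 ≈ 1113.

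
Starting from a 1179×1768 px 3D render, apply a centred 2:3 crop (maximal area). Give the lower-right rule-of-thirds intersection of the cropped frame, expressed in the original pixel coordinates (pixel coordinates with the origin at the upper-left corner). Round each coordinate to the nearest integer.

(786, 1179)

1179/1768 > 2/3, so the 2:3 crop keeps the full height 1768 and trims width to 1768 × 2/3 = 1178.67 px.
Left offset = (1179 − 1178.67)/2 = 0.17 px; top offset = 0.
Lower-right is two-thirds across and two-thirds down within the crop:
x = 0.17 + 2 × 1178.67/3 ≈ 786; y = 0.00 + 2 × 1768.00/3 ≈ 1179.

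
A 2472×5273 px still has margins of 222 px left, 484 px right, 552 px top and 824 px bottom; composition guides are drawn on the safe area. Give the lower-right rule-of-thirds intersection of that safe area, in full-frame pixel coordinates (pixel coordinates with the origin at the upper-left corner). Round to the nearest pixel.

x = 1399 px, y = 3150 px

Content width = 2472 − 222 − 484 = 1766 px; content height = 5273 − 552 − 824 = 3897 px.
Lower-right is two-thirds across and two-thirds down within the safe area.
x = 222 + 2 × 1766/3 = 222 + 1177.33 ≈ 1399
y = 552 + 2 × 3897/3 = 552 + 2598.00 ≈ 3150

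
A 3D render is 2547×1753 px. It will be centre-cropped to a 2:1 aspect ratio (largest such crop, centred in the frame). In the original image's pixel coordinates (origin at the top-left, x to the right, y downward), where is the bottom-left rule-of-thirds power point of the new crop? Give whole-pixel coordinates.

2547/1753 < 2/1, so the 2:1 crop keeps the full width 2547 and trims height to 2547 × 1/2 = 1273.50 px.
Top offset = (1753 − 1273.50)/2 = 239.75 px; left offset = 0.
Bottom-left is one-third across and two-thirds down within the crop:
x = 0.00 + 1 × 2547.00/3 ≈ 849; y = 239.75 + 2 × 1273.50/3 ≈ 1089.

x = 849 px, y = 1089 px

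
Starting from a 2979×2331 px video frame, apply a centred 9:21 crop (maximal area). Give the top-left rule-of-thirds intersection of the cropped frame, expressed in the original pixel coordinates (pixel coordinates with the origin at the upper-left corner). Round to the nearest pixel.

2979/2331 > 9/21, so the 9:21 crop keeps the full height 2331 and trims width to 2331 × 9/21 = 999.00 px.
Left offset = (2979 − 999.00)/2 = 990.00 px; top offset = 0.
Top-left is one-third across and one-third down within the crop:
x = 990.00 + 1 × 999.00/3 ≈ 1323; y = 0.00 + 1 × 2331.00/3 ≈ 777.

x = 1323 px, y = 777 px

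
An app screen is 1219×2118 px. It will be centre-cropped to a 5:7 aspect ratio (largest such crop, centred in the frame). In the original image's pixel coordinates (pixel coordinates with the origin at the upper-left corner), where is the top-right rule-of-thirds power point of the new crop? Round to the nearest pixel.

x = 813 px, y = 775 px

1219/2118 < 5/7, so the 5:7 crop keeps the full width 1219 and trims height to 1219 × 7/5 = 1706.60 px.
Top offset = (2118 − 1706.60)/2 = 205.70 px; left offset = 0.
Top-right is two-thirds across and one-third down within the crop:
x = 0.00 + 2 × 1219.00/3 ≈ 813; y = 205.70 + 1 × 1706.60/3 ≈ 775.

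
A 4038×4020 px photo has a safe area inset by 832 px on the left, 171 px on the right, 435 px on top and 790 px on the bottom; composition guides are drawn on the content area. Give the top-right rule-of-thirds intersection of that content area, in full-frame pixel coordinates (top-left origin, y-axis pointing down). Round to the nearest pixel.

(2855, 1367)

Content width = 4038 − 832 − 171 = 3035 px; content height = 4020 − 435 − 790 = 2795 px.
Top-right is two-thirds across and one-third down within the content area.
x = 832 + 2 × 3035/3 = 832 + 2023.33 ≈ 2855
y = 435 + 1 × 2795/3 = 435 + 931.67 ≈ 1367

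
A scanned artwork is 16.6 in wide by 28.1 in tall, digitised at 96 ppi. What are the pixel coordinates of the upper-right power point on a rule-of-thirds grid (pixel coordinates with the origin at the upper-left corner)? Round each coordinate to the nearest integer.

(1062, 899)

In pixels the canvas is 16.6 × 96 = 1593.6 wide and 28.1 × 96 = 2697.6 tall.
The upper-right point is two-thirds across and one-third down:
x = 2 × 1593.6/3 ≈ 1062; y = 1 × 2697.6/3 ≈ 899.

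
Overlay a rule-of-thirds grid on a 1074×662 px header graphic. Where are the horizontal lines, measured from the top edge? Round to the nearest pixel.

662 / 3 = 220.67, so the horizontal lines sit at one and two thirds of 662.

221 px and 441 px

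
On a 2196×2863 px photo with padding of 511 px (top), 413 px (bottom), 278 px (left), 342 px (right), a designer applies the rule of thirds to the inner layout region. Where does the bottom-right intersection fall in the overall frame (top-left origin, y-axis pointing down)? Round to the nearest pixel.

Content width = 2196 − 278 − 342 = 1576 px; content height = 2863 − 511 − 413 = 1939 px.
Bottom-right is two-thirds across and two-thirds down within the inner layout region.
x = 278 + 2 × 1576/3 = 278 + 1050.67 ≈ 1329
y = 511 + 2 × 1939/3 = 511 + 1292.67 ≈ 1804

x = 1329 px, y = 1804 px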